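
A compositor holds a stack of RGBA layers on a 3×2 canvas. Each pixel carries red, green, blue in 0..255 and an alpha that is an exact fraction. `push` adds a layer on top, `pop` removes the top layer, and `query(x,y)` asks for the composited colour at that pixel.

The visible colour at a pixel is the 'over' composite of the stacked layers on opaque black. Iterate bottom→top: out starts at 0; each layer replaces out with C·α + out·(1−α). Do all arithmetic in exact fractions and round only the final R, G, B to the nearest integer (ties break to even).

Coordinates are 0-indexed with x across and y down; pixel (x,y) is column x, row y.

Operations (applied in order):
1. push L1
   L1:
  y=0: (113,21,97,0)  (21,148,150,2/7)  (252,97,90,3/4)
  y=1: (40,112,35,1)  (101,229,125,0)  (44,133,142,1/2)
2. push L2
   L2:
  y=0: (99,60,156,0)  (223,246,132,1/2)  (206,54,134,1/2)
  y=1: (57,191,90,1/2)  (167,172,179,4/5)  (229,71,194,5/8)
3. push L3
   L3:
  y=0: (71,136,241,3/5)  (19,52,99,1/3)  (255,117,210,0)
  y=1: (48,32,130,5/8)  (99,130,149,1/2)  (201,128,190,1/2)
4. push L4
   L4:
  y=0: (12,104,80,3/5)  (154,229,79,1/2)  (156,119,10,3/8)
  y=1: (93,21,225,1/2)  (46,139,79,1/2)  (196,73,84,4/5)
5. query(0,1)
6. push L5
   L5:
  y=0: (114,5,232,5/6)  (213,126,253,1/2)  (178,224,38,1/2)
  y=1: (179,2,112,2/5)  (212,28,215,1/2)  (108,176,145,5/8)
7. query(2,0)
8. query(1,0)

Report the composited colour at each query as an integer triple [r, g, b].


at x=0,y=1 over L1,L2,L3,L4:
+L1 (α=1) → [40, 112, 35]
+L2 (α=1/2) → [97/2, 303/2, 125/2]
+L3 (α=5/8) → [771/16, 1229/16, 1675/16]
+L4 (α=1/2) → [2259/32, 1565/32, 5275/32]
= [71, 49, 165]

(2,0) stack=L1,L2,L3,L4,L5; from [0,0,0]:
L1 α=3/4: [189, 291/4, 135/2]
L2 α=1/2: [395/2, 507/8, 403/4]
L3 α=0: [395/2, 507/8, 403/4]
L4 α=3/8: [2911/16, 5391/64, 2135/32]
L5 α=1/2: [5759/32, 19727/128, 3351/64]
→ [180, 154, 52]

query (1,0) [L1,L2,L3,L4,L5] — begin 0,0,0
after L1 α=2/7: [6, 296/7, 300/7]
after L2 α=1/2: [229/2, 1009/7, 612/7]
after L3 α=1/3: [248/3, 794/7, 639/7]
after L4 α=1/2: [355/3, 2397/14, 596/7]
after L5 α=1/2: [497/3, 4161/28, 2367/14]
→ [166, 149, 169]


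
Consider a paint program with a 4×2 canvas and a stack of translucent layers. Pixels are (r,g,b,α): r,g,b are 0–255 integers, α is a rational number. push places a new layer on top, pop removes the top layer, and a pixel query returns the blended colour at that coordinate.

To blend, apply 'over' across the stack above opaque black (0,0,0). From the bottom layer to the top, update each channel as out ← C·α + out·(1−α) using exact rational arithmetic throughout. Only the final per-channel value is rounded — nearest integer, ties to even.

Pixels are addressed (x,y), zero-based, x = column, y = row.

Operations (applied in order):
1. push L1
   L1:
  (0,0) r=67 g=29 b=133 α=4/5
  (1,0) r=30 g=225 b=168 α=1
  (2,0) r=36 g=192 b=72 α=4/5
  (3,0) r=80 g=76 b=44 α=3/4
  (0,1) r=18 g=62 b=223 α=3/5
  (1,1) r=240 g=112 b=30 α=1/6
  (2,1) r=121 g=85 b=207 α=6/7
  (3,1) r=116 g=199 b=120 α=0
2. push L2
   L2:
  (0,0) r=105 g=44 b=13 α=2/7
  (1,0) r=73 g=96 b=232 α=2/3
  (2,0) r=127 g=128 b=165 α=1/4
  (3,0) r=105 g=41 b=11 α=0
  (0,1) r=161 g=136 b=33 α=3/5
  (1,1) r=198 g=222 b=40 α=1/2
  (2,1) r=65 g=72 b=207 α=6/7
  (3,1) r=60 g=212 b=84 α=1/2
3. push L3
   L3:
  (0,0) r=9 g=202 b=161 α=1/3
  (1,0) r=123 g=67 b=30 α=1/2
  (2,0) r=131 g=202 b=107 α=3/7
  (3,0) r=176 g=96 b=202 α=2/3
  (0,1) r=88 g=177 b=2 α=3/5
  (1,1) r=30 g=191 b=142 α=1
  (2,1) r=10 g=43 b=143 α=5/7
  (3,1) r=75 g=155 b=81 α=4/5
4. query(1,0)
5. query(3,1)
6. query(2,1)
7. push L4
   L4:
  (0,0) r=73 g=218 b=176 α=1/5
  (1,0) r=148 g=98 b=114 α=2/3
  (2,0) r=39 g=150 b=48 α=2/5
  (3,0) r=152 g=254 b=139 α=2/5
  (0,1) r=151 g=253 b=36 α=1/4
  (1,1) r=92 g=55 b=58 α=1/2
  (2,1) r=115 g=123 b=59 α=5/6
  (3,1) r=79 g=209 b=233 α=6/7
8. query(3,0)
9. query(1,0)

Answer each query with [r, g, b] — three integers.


(1,0) stack=L1,L2,L3; from [0,0,0]:
L1 α=1: [30, 225, 168]
L2 α=2/3: [176/3, 139, 632/3]
L3 α=1/2: [545/6, 103, 361/3]
rounded: [91, 103, 120]

(3,1) stack=L1,L2,L3; from [0,0,0]:
after L1 α=0: [0, 0, 0]
after L2 α=1/2: [30, 106, 42]
after L3 α=4/5: [66, 726/5, 366/5]
→ [66, 145, 73]

query (2,1) [L1,L2,L3] — begin 0,0,0
+L1 (α=6/7) → [726/7, 510/7, 1242/7]
+L2 (α=6/7) → [3456/49, 3534/49, 9936/49]
+L3 (α=5/7) → [9362/343, 17603/343, 54907/343]
= [27, 51, 160]

(3,0) stack=L1,L2,L3,L4; from [0,0,0]:
after L1 α=3/4: [60, 57, 33]
after L2 α=0: [60, 57, 33]
after L3 α=2/3: [412/3, 83, 437/3]
after L4 α=2/5: [716/5, 757/5, 143]
→ [143, 151, 143]

query (1,0) [L1,L2,L3,L4] — begin 0,0,0
after L1 α=1: [30, 225, 168]
after L2 α=2/3: [176/3, 139, 632/3]
after L3 α=1/2: [545/6, 103, 361/3]
after L4 α=2/3: [2321/18, 299/3, 1045/9]
rounded: [129, 100, 116]


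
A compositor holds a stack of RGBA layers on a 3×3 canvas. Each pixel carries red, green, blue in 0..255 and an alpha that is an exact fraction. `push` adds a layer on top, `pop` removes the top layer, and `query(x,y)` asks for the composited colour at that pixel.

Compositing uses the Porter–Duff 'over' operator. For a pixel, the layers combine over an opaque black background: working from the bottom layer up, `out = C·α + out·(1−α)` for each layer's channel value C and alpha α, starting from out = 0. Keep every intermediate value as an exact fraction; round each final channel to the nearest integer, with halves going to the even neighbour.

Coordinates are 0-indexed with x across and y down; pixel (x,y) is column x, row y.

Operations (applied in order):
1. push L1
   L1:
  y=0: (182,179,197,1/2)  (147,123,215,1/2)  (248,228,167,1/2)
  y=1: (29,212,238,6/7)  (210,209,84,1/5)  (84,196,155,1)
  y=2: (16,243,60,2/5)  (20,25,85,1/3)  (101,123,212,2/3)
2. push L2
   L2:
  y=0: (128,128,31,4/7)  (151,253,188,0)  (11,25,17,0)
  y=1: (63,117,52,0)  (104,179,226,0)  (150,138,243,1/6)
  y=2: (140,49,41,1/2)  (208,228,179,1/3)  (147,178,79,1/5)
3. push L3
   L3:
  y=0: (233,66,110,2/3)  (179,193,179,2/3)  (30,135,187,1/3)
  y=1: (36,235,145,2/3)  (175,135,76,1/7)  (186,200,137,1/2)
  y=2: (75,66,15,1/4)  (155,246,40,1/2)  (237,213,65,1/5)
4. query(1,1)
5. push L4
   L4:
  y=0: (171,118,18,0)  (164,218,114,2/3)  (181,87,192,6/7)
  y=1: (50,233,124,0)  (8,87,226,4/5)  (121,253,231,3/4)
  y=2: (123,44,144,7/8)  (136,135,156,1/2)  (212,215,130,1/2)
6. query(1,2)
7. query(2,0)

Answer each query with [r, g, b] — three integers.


query (1,1) [L1,L2,L3] — begin 0,0,0
after L1 α=1/5: [42, 209/5, 84/5]
after L2 α=0: [42, 209/5, 84/5]
after L3 α=1/7: [61, 1929/35, 884/35]
→ [61, 55, 25]

at x=1,y=2 over L1,L2,L3,L4:
+L1 (α=1/3) → [20/3, 25/3, 85/3]
+L2 (α=1/3) → [664/9, 734/9, 707/9]
+L3 (α=1/2) → [2059/18, 1474/9, 1067/18]
+L4 (α=1/2) → [4507/36, 2689/18, 3875/36]
→ [125, 149, 108]

query (2,0) [L1,L2,L3,L4] — begin 0,0,0
after L1 α=1/2: [124, 114, 167/2]
after L2 α=0: [124, 114, 167/2]
after L3 α=1/3: [278/3, 121, 118]
after L4 α=6/7: [3536/21, 643/7, 1270/7]
→ [168, 92, 181]


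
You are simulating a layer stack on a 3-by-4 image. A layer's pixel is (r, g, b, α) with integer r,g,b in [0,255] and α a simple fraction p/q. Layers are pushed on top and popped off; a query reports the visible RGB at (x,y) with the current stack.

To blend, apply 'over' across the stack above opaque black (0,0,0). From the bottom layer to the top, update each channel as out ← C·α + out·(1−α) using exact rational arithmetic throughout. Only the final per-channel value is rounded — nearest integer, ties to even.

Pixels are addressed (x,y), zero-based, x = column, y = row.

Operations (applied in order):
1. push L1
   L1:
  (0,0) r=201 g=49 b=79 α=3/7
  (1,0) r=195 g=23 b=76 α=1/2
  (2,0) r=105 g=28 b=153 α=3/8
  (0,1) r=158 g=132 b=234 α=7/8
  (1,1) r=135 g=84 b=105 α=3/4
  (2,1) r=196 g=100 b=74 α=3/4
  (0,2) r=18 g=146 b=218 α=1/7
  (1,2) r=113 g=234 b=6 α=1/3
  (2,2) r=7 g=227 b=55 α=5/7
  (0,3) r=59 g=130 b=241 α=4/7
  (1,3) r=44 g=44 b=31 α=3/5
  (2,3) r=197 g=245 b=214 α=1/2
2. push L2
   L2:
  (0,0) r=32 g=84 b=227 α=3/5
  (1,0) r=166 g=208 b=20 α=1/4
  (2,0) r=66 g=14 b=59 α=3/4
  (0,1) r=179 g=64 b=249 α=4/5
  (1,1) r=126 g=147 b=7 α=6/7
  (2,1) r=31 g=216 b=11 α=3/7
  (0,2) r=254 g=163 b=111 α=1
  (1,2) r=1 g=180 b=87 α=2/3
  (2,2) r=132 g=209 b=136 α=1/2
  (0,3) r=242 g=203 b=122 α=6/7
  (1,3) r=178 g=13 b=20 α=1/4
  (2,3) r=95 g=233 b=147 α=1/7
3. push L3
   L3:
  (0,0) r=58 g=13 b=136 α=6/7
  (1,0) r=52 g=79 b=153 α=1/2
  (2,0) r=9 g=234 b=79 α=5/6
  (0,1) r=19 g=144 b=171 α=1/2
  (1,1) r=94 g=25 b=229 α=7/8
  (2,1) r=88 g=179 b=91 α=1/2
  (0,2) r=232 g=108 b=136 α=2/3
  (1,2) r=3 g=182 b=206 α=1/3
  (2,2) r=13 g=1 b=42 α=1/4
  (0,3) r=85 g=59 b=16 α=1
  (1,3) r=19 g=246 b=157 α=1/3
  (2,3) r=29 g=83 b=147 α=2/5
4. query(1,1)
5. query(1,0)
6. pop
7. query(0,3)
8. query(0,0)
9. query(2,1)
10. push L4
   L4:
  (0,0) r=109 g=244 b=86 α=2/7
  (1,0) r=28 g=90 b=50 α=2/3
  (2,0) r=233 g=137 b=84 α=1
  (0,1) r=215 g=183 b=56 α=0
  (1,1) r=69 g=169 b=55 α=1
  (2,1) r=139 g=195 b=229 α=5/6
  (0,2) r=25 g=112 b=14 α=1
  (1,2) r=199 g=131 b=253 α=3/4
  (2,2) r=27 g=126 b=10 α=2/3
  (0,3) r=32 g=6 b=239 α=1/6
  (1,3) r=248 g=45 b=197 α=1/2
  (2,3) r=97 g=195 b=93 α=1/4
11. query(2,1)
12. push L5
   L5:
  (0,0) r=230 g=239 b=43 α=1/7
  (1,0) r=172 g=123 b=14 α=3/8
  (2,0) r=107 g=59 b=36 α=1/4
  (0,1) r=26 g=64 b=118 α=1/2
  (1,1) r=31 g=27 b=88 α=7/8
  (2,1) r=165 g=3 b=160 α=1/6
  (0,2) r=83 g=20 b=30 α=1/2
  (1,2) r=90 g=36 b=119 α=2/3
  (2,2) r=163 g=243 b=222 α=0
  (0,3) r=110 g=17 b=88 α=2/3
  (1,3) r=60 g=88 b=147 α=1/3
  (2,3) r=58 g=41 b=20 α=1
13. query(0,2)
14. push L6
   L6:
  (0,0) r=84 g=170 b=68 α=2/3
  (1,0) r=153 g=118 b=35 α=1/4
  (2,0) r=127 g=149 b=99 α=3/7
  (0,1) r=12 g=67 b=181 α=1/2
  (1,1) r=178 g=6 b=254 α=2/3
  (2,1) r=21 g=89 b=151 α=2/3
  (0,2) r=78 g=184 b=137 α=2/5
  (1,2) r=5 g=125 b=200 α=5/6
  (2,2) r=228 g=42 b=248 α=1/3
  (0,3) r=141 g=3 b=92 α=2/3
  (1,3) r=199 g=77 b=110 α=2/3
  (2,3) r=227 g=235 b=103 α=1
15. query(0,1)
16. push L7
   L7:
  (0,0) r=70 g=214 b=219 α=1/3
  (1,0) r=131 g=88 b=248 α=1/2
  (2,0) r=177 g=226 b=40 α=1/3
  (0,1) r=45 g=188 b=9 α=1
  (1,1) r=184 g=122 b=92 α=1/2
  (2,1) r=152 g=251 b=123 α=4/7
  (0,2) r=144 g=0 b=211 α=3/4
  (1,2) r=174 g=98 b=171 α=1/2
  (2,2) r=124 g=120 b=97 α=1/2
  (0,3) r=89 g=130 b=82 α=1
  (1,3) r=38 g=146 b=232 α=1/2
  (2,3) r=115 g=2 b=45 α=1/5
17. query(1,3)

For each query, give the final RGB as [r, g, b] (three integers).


at x=1,y=1 over L1,L2,L3:
+L1 (α=3/4) → [405/4, 63, 315/4]
+L2 (α=6/7) → [3429/28, 135, 69/4]
+L3 (α=7/8) → [21853/224, 155/4, 6481/32]
= [98, 39, 203]

(1,0) stack=L1,L2,L3; from [0,0,0]:
after L1 α=1/2: [195/2, 23/2, 38]
after L2 α=1/4: [917/8, 485/8, 67/2]
after L3 α=1/2: [1333/16, 1117/16, 373/4]
rounded: [83, 70, 93]

query (0,3) [L1,L2] — begin 0,0,0
+L1 (α=4/7) → [236/7, 520/7, 964/7]
+L2 (α=6/7) → [10400/49, 9046/49, 6088/49]
= [212, 185, 124]

query (0,0) [L1,L2] — begin 0,0,0
L1 α=3/7: [603/7, 21, 237/7]
L2 α=3/5: [1878/35, 294/5, 5241/35]
→ [54, 59, 150]

query (2,1) [L1,L2] — begin 0,0,0
+L1 (α=3/4) → [147, 75, 111/2]
+L2 (α=3/7) → [681/7, 948/7, 255/7]
rounded: [97, 135, 36]

(2,1) stack=L1,L2,L4; from [0,0,0]:
L1 α=3/4: [147, 75, 111/2]
L2 α=3/7: [681/7, 948/7, 255/7]
L4 α=5/6: [2773/21, 2591/14, 4135/21]
rounded: [132, 185, 197]

at x=0,y=2 over L1,L2,L4,L5:
L1 α=1/7: [18/7, 146/7, 218/7]
L2 α=1: [254, 163, 111]
L4 α=1: [25, 112, 14]
L5 α=1/2: [54, 66, 22]
rounded: [54, 66, 22]

(0,1) stack=L1,L2,L4,L5,L6; from [0,0,0]:
L1 α=7/8: [553/4, 231/2, 819/4]
L2 α=4/5: [3417/20, 743/10, 4803/20]
L4 α=0: [3417/20, 743/10, 4803/20]
L5 α=1/2: [3937/40, 1383/20, 7163/40]
L6 α=1/2: [4417/80, 2723/40, 14403/80]
→ [55, 68, 180]

query (1,3) [L1,L2,L4,L5,L6,L7] — begin 0,0,0
+L1 (α=3/5) → [132/5, 132/5, 93/5]
+L2 (α=1/4) → [643/10, 461/20, 379/20]
+L4 (α=1/2) → [3123/20, 1361/40, 4319/40]
+L5 (α=1/3) → [1241/10, 3121/60, 7259/60]
+L6 (α=2/3) → [5221/30, 12361/180, 20459/180]
+L7 (α=1/2) → [6361/60, 38641/360, 62219/360]
→ [106, 107, 173]


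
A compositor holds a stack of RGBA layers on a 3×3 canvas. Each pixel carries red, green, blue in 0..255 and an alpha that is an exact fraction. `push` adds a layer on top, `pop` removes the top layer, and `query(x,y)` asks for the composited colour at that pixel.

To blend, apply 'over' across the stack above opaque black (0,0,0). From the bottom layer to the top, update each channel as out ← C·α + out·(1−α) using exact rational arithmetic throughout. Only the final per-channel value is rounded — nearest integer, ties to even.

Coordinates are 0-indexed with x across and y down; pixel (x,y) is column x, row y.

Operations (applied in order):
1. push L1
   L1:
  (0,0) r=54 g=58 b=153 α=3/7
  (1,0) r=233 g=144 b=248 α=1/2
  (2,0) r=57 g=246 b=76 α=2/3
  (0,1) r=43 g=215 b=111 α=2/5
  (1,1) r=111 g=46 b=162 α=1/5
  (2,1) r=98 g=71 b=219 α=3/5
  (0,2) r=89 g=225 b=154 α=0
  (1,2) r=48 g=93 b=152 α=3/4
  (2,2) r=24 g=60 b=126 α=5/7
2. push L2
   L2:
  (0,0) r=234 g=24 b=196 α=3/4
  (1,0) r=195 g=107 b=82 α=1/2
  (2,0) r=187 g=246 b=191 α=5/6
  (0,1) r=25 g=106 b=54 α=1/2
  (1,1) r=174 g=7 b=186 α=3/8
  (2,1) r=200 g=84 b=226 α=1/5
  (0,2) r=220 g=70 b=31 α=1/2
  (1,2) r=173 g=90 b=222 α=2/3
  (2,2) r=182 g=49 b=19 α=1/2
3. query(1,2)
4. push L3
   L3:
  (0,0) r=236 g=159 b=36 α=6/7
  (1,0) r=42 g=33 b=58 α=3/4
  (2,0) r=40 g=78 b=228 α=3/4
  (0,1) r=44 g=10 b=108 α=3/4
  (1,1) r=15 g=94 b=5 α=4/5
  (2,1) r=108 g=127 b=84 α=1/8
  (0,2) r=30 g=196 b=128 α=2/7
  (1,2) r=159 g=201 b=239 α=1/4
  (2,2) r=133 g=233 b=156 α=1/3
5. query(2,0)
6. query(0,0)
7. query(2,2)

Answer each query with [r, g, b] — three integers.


at x=1,y=2 over L1,L2:
after L1 α=3/4: [36, 279/4, 114]
after L2 α=2/3: [382/3, 333/4, 186]
= [127, 83, 186]

query (2,0) [L1,L2,L3] — begin 0,0,0
L1 α=2/3: [38, 164, 152/3]
L2 α=5/6: [973/6, 697/3, 3017/18]
L3 α=3/4: [1693/24, 1399/12, 15329/72]
→ [71, 117, 213]

(0,0) stack=L1,L2,L3; from [0,0,0]:
after L1 α=3/7: [162/7, 174/7, 459/7]
after L2 α=3/4: [1269/7, 339/14, 4575/28]
after L3 α=6/7: [11181/49, 13695/98, 10623/196]
→ [228, 140, 54]

at x=2,y=2 over L1,L2,L3:
after L1 α=5/7: [120/7, 300/7, 90]
after L2 α=1/2: [697/7, 643/14, 109/2]
after L3 α=1/3: [775/7, 758/7, 265/3]
= [111, 108, 88]


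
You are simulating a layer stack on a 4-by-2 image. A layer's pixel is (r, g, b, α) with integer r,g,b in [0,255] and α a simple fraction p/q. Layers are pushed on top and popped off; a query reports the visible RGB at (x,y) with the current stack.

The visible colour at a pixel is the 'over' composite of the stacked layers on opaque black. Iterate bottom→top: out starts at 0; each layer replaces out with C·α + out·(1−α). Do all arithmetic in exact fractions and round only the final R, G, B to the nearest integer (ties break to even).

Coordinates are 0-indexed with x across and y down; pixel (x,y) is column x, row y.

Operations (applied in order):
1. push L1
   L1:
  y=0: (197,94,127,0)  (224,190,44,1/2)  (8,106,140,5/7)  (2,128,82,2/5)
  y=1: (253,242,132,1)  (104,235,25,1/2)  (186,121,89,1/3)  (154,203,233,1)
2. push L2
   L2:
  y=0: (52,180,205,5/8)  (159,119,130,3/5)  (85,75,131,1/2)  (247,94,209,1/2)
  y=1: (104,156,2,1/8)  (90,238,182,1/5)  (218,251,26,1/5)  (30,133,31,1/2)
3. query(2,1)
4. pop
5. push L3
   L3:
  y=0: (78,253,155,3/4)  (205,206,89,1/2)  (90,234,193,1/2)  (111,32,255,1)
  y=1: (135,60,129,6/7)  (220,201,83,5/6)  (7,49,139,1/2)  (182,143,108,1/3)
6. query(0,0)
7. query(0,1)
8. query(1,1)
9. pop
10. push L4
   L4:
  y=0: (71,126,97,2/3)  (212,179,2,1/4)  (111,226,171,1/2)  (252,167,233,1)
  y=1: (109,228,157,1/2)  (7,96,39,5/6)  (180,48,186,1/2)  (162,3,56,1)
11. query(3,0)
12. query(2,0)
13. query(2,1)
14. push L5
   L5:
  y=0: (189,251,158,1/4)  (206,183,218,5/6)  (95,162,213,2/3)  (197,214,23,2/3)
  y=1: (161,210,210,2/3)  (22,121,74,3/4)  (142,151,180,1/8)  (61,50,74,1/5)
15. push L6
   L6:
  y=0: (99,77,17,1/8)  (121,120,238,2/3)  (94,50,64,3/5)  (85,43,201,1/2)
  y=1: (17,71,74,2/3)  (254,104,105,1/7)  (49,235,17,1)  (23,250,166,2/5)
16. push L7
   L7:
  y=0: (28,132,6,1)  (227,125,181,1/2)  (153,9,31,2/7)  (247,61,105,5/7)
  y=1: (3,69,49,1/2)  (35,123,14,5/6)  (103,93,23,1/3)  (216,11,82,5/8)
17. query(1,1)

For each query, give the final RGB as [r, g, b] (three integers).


(2,1) stack=L1,L2; from [0,0,0]:
L1 α=1/3: [62, 121/3, 89/3]
L2 α=1/5: [466/5, 1237/15, 434/15]
= [93, 82, 29]

query (0,0) [L1,L3] — begin 0,0,0
+L1 (α=0) → [0, 0, 0]
+L3 (α=3/4) → [117/2, 759/4, 465/4]
rounded: [58, 190, 116]

at x=0,y=1 over L1,L3:
after L1 α=1: [253, 242, 132]
after L3 α=6/7: [1063/7, 86, 906/7]
→ [152, 86, 129]

query (1,1) [L1,L3] — begin 0,0,0
after L1 α=1/2: [52, 235/2, 25/2]
after L3 α=5/6: [192, 2245/12, 285/4]
rounded: [192, 187, 71]

query (3,0) [L1,L4] — begin 0,0,0
L1 α=2/5: [4/5, 256/5, 164/5]
L4 α=1: [252, 167, 233]
= [252, 167, 233]

query (2,0) [L1,L4] — begin 0,0,0
+L1 (α=5/7) → [40/7, 530/7, 100]
+L4 (α=1/2) → [817/14, 1056/7, 271/2]
rounded: [58, 151, 136]

query (2,1) [L1,L4] — begin 0,0,0
L1 α=1/3: [62, 121/3, 89/3]
L4 α=1/2: [121, 265/6, 647/6]
= [121, 44, 108]

(1,1) stack=L1,L4,L5,L6,L7; from [0,0,0]:
after L1 α=1/2: [52, 235/2, 25/2]
after L4 α=5/6: [29/2, 1195/12, 415/12]
after L5 α=3/4: [161/8, 5551/48, 3079/48]
after L6 α=1/7: [1499/28, 6383/56, 3919/56]
after L7 α=5/6: [2133/56, 40823/336, 2613/112]
= [38, 121, 23]


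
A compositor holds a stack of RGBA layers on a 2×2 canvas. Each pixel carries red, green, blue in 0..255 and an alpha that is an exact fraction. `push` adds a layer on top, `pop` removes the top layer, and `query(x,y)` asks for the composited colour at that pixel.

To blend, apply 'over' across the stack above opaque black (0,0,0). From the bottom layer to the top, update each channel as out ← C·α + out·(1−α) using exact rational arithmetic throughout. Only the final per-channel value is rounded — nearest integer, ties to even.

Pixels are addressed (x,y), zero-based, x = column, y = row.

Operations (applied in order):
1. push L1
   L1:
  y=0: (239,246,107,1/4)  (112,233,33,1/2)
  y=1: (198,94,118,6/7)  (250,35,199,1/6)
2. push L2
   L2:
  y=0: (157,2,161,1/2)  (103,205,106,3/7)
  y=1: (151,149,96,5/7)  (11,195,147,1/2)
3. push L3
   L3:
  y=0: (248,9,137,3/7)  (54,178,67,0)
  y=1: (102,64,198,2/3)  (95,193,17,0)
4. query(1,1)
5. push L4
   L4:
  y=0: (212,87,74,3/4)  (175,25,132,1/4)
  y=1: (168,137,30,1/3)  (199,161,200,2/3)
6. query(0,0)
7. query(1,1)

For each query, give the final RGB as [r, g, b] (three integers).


query (1,1) [L1,L2,L3] — begin 0,0,0
L1 α=1/6: [125/3, 35/6, 199/6]
L2 α=1/2: [79/3, 1205/12, 1081/12]
L3 α=0: [79/3, 1205/12, 1081/12]
= [26, 100, 90]

(0,0) stack=L1,L2,L3,L4; from [0,0,0]:
after L1 α=1/4: [239/4, 123/2, 107/4]
after L2 α=1/2: [867/8, 127/4, 751/8]
after L3 α=3/7: [2355/14, 22, 1573/14]
after L4 α=3/4: [11259/56, 283/4, 4681/56]
= [201, 71, 84]

query (1,1) [L1,L2,L3,L4] — begin 0,0,0
after L1 α=1/6: [125/3, 35/6, 199/6]
after L2 α=1/2: [79/3, 1205/12, 1081/12]
after L3 α=0: [79/3, 1205/12, 1081/12]
after L4 α=2/3: [1273/9, 5069/36, 5881/36]
rounded: [141, 141, 163]


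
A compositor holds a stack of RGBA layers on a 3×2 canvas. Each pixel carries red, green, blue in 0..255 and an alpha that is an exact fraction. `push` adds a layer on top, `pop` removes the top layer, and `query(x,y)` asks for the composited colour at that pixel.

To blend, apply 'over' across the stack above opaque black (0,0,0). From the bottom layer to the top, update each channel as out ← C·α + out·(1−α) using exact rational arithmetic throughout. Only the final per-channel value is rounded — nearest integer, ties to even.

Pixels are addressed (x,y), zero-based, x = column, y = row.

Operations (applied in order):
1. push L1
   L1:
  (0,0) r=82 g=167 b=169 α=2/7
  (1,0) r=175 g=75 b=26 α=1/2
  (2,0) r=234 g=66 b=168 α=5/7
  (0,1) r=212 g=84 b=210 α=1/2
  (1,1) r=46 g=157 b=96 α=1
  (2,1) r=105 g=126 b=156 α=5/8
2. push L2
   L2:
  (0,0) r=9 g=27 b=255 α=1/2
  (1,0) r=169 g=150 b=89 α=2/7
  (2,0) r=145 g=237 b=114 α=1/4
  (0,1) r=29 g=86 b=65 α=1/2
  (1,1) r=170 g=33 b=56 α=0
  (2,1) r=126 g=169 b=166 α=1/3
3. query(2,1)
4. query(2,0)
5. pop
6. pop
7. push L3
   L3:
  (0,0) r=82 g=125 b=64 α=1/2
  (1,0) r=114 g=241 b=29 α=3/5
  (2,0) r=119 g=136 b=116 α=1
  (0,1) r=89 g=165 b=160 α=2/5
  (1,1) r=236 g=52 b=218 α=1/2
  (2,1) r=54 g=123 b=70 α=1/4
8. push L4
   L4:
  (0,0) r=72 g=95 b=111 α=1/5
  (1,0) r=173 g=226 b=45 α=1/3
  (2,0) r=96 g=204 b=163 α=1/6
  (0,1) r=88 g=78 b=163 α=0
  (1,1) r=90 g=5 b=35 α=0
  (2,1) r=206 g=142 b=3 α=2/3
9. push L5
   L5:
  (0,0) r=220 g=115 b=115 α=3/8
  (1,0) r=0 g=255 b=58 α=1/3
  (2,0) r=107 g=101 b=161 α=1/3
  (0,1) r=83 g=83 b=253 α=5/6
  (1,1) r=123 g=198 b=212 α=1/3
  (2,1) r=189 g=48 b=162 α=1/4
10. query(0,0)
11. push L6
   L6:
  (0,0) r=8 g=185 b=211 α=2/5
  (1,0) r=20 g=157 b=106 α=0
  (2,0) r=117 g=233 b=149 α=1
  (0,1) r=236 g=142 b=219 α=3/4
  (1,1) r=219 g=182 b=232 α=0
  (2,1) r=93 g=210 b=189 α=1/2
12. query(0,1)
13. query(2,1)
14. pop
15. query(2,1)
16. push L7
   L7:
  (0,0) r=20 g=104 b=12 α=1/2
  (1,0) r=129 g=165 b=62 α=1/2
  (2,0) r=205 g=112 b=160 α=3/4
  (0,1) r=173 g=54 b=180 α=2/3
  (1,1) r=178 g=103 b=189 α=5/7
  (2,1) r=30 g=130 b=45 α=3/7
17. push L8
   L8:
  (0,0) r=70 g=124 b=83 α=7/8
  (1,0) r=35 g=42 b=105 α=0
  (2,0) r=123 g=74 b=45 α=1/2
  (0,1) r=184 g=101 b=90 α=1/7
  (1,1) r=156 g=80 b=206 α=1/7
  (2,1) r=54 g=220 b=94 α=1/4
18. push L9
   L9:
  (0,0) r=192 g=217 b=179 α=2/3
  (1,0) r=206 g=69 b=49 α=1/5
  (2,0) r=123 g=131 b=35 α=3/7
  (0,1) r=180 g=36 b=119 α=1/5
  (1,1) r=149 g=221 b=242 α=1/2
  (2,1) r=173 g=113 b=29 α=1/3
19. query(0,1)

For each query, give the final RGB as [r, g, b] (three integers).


(2,1) stack=L1,L2; from [0,0,0]:
L1 α=5/8: [525/8, 315/4, 195/2]
L2 α=1/3: [343/4, 653/6, 361/3]
→ [86, 109, 120]

query (2,0) [L1,L2] — begin 0,0,0
after L1 α=5/7: [1170/7, 330/7, 120]
after L2 α=1/4: [4525/28, 2649/28, 237/2]
= [162, 95, 118]

at x=0,y=0 over L3,L4,L5:
after L3 α=1/2: [41, 125/2, 32]
after L4 α=1/5: [236/5, 69, 239/5]
after L5 α=3/8: [112, 345/4, 73]
rounded: [112, 86, 73]

(0,1) stack=L3,L4,L5,L6; from [0,0,0]:
L3 α=2/5: [178/5, 66, 64]
L4 α=0: [178/5, 66, 64]
L5 α=5/6: [751/10, 481/6, 443/2]
L6 α=3/4: [7831/40, 3037/24, 1757/8]
→ [196, 127, 220]

at x=2,y=1 over L3,L4,L5,L6:
after L3 α=1/4: [27/2, 123/4, 35/2]
after L4 α=2/3: [851/6, 1259/12, 47/6]
after L5 α=1/4: [1229/8, 1451/16, 371/8]
after L6 α=1/2: [1973/16, 4811/32, 1883/16]
→ [123, 150, 118]

(2,1) stack=L3,L4,L5; from [0,0,0]:
L3 α=1/4: [27/2, 123/4, 35/2]
L4 α=2/3: [851/6, 1259/12, 47/6]
L5 α=1/4: [1229/8, 1451/16, 371/8]
→ [154, 91, 46]

at x=0,y=1 over L3,L4,L5,L7,L8,L9:
L3 α=2/5: [178/5, 66, 64]
L4 α=0: [178/5, 66, 64]
L5 α=5/6: [751/10, 481/6, 443/2]
L7 α=2/3: [4211/30, 1129/18, 1163/6]
L8 α=1/7: [733/5, 1432/21, 179]
L9 α=1/5: [3832/25, 6484/105, 167]
→ [153, 62, 167]


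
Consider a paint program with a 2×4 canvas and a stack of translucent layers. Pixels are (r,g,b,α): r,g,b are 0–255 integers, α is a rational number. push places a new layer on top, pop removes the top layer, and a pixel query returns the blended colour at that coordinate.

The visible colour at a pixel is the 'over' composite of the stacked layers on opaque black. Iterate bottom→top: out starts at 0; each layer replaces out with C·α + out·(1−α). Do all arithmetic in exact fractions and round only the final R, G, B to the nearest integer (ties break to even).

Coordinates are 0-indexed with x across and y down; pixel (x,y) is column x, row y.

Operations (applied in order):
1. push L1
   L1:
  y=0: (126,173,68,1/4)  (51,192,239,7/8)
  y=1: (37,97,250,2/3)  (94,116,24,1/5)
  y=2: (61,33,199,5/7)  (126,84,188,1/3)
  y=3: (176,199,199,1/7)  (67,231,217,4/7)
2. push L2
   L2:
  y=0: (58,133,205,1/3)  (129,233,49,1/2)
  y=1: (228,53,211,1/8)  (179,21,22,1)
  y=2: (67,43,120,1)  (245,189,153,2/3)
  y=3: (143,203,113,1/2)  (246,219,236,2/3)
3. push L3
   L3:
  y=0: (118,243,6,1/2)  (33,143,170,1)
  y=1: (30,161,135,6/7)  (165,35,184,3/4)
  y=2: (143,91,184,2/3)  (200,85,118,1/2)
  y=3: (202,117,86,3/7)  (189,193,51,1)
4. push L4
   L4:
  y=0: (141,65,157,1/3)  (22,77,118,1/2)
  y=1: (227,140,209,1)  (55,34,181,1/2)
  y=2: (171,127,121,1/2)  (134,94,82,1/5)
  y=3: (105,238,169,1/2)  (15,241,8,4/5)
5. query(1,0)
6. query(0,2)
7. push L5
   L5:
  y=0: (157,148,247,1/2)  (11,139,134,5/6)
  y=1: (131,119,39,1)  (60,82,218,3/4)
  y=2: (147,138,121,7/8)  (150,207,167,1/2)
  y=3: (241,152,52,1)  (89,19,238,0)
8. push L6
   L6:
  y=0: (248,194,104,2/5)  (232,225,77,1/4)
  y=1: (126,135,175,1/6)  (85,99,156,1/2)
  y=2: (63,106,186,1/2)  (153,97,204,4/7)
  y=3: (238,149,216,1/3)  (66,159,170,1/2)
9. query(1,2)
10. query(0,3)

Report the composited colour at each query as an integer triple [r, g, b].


at x=1,y=0 over L1,L2,L3,L4:
+L1 (α=7/8) → [357/8, 168, 1673/8]
+L2 (α=1/2) → [1389/16, 401/2, 2065/16]
+L3 (α=1) → [33, 143, 170]
+L4 (α=1/2) → [55/2, 110, 144]
→ [28, 110, 144]

query (0,2) [L1,L2,L3,L4] — begin 0,0,0
after L1 α=5/7: [305/7, 165/7, 995/7]
after L2 α=1: [67, 43, 120]
after L3 α=2/3: [353/3, 75, 488/3]
after L4 α=1/2: [433/3, 101, 851/6]
= [144, 101, 142]

query (1,2) [L1,L2,L3,L4,L5,L6] — begin 0,0,0
after L1 α=1/3: [42, 28, 188/3]
after L2 α=2/3: [532/3, 406/3, 1106/9]
after L3 α=1/2: [566/3, 661/6, 1084/9]
after L4 α=1/5: [2666/15, 1604/15, 5074/45]
after L5 α=1/2: [2458/15, 4709/30, 12589/90]
after L6 α=4/7: [5518/35, 1227/10, 37069/210]
→ [158, 123, 177]

query (0,3) [L1,L2,L3,L4,L5,L6] — begin 0,0,0
+L1 (α=1/7) → [176/7, 199/7, 199/7]
+L2 (α=1/2) → [1177/14, 810/7, 495/7]
+L3 (α=3/7) → [6596/49, 5697/49, 3786/49]
+L4 (α=1/2) → [11741/98, 17359/98, 12067/98]
+L5 (α=1) → [241, 152, 52]
+L6 (α=1/3) → [240, 151, 320/3]
rounded: [240, 151, 107]


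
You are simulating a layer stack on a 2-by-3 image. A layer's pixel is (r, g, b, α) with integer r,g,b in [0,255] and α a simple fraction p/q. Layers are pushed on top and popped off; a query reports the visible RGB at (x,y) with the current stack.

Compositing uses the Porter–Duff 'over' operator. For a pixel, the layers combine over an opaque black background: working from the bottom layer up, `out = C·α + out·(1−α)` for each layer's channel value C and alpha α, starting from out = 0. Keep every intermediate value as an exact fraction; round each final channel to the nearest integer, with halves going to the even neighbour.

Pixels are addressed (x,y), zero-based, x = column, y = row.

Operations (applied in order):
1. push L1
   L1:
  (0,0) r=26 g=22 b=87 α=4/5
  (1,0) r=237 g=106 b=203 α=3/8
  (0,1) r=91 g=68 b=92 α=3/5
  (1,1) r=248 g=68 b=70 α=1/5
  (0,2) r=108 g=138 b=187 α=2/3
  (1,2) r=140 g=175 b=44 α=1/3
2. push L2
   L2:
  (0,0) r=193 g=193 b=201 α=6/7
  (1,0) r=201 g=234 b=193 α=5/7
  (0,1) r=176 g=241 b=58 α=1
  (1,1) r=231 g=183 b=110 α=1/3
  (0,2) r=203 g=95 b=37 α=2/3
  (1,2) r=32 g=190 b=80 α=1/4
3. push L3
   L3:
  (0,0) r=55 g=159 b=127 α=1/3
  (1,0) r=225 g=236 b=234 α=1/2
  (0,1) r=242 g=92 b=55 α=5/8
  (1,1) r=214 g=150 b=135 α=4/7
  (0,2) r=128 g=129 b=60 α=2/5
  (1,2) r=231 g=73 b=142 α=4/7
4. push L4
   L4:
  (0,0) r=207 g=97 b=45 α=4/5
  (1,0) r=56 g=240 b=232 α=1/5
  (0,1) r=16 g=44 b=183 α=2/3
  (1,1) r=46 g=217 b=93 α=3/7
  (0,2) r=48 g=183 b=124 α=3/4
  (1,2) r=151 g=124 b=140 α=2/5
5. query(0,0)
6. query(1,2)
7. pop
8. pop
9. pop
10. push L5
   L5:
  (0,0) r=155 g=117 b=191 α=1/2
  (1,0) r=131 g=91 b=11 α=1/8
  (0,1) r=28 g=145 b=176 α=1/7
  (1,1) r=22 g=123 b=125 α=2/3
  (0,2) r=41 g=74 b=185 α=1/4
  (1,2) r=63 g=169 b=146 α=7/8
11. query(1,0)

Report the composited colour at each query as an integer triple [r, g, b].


(0,0) stack=L1,L2,L3,L4; from [0,0,0]:
L1 α=4/5: [104/5, 88/5, 348/5]
L2 α=6/7: [842/5, 5878/35, 6378/35]
L3 α=1/3: [653/5, 17321/105, 17201/105]
L4 α=4/5: [4793/25, 58061/525, 36101/525]
= [192, 111, 69]

query (1,2) [L1,L2,L3,L4] — begin 0,0,0
after L1 α=1/3: [140/3, 175/3, 44/3]
after L2 α=1/4: [43, 365/4, 31]
after L3 α=4/7: [1053/7, 2263/28, 661/7]
after L4 α=2/5: [5273/35, 13733/140, 3943/35]
rounded: [151, 98, 113]

query (1,0) [L1,L5] — begin 0,0,0
after L1 α=3/8: [711/8, 159/4, 609/8]
after L5 α=1/8: [6025/64, 1477/32, 4351/64]
rounded: [94, 46, 68]


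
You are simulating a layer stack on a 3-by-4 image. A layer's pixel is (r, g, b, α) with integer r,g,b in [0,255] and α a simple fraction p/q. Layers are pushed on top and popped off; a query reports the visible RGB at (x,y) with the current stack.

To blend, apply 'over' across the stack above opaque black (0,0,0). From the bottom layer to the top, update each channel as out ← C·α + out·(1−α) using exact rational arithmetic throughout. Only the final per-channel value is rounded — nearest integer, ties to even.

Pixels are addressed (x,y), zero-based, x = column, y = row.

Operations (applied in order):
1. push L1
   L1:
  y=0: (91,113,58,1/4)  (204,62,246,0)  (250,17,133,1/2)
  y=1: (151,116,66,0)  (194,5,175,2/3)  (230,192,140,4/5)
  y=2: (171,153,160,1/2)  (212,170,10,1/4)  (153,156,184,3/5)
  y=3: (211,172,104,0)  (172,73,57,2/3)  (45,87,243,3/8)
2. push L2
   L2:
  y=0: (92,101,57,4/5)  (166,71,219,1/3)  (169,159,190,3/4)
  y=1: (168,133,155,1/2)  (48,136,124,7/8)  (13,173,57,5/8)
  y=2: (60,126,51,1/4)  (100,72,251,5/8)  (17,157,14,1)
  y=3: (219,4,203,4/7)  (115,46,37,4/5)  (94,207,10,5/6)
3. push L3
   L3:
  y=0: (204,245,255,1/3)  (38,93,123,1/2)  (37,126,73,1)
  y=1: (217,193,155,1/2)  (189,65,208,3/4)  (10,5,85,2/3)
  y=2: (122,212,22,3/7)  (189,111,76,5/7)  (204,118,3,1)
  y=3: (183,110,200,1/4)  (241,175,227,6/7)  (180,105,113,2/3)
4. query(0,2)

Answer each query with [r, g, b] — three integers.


at x=0,y=2 over L1,L2,L3:
+L1 (α=1/2) → [171/2, 153/2, 80]
+L2 (α=1/4) → [633/8, 711/8, 291/4]
+L3 (α=3/7) → [195/2, 1983/14, 51]
= [98, 142, 51]


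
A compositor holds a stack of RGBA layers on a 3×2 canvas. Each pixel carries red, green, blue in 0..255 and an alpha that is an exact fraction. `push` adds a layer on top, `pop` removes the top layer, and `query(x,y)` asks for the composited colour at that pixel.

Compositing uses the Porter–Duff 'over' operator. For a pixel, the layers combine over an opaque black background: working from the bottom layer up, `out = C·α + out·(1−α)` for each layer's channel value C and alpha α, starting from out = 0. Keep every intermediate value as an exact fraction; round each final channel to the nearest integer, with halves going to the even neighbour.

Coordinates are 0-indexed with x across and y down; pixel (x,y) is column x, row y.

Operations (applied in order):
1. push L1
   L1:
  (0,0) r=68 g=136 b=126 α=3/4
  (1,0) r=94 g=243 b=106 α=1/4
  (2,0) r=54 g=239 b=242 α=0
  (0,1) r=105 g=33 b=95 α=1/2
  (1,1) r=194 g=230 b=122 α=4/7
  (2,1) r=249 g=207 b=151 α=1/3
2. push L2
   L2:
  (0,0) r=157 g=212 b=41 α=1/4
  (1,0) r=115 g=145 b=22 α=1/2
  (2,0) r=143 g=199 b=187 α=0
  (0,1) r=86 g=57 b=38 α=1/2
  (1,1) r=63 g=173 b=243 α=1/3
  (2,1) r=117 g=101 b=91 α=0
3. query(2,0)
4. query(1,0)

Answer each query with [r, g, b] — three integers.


at x=2,y=0 over L1,L2:
+L1 (α=0) → [0, 0, 0]
+L2 (α=0) → [0, 0, 0]
rounded: [0, 0, 0]

(1,0) stack=L1,L2; from [0,0,0]:
after L1 α=1/4: [47/2, 243/4, 53/2]
after L2 α=1/2: [277/4, 823/8, 97/4]
rounded: [69, 103, 24]


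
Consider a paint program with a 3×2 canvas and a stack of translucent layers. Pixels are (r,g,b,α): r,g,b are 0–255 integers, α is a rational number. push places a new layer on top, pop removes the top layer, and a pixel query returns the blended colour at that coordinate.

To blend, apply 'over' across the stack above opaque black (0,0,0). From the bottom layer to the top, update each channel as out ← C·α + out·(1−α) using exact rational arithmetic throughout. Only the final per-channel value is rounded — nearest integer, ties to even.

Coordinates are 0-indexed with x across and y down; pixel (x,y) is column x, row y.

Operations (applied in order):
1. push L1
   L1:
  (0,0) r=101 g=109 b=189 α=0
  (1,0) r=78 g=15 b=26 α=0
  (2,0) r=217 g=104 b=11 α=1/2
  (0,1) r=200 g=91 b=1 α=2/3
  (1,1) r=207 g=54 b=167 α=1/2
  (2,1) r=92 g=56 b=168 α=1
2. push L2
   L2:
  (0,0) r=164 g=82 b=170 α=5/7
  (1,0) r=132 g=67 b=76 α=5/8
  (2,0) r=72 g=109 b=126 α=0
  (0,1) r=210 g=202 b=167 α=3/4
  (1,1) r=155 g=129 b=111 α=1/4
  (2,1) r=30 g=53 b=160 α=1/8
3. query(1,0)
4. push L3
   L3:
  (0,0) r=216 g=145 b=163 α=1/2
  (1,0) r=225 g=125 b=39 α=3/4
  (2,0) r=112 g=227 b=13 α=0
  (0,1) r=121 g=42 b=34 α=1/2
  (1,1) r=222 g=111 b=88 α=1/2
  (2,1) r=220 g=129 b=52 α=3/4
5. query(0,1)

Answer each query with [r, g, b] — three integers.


query (1,0) [L1,L2] — begin 0,0,0
+L1 (α=0) → [0, 0, 0]
+L2 (α=5/8) → [165/2, 335/8, 95/2]
rounded: [82, 42, 48]

at x=0,y=1 over L1,L2,L3:
+L1 (α=2/3) → [400/3, 182/3, 2/3]
+L2 (α=3/4) → [1145/6, 500/3, 1505/12]
+L3 (α=1/2) → [1871/12, 313/3, 1913/24]
rounded: [156, 104, 80]


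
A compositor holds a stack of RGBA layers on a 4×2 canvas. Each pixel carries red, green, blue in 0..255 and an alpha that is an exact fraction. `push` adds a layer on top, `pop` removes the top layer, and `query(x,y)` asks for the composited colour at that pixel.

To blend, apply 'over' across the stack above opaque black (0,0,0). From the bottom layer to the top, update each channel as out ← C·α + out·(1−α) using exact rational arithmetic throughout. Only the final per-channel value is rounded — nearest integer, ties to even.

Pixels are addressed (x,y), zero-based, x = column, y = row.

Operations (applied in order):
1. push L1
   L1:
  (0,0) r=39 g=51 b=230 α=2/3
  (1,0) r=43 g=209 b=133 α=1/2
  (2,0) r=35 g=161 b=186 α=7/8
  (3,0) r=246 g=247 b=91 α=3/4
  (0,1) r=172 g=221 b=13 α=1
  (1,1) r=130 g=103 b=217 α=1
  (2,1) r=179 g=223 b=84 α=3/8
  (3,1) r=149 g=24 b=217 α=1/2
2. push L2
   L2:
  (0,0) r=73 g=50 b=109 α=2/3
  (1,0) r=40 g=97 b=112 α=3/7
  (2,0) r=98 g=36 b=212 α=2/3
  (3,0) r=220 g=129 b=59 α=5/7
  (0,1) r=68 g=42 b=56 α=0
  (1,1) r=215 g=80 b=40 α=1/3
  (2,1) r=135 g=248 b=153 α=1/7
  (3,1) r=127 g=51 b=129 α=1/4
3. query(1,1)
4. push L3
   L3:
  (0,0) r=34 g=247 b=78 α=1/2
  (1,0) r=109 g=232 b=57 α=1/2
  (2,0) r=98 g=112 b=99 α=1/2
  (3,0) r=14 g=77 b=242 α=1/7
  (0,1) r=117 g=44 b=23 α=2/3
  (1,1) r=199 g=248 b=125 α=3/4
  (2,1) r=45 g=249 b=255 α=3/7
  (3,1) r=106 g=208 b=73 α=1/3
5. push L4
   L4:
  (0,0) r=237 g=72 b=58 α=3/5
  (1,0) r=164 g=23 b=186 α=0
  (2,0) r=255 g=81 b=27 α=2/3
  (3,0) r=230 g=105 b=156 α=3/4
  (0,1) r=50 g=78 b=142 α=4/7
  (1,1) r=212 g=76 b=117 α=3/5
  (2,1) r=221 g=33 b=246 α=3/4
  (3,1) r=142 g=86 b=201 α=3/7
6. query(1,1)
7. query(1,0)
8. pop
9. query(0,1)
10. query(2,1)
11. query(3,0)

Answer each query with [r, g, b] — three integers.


(1,1) stack=L1,L2; from [0,0,0]:
L1 α=1: [130, 103, 217]
L2 α=1/3: [475/3, 286/3, 158]
= [158, 95, 158]

at x=1,y=1 over L1,L2,L3,L4:
L1 α=1: [130, 103, 217]
L2 α=1/3: [475/3, 286/3, 158]
L3 α=3/4: [1133/6, 1259/6, 533/4]
L4 α=3/5: [3041/15, 1943/15, 247/2]
→ [203, 130, 124]

at x=1,y=0 over L1,L2,L3,L4:
+L1 (α=1/2) → [43/2, 209/2, 133/2]
+L2 (α=3/7) → [206/7, 709/7, 86]
+L3 (α=1/2) → [969/14, 2333/14, 143/2]
+L4 (α=0) → [969/14, 2333/14, 143/2]
rounded: [69, 167, 72]

at x=0,y=1 over L1,L2,L3:
after L1 α=1: [172, 221, 13]
after L2 α=0: [172, 221, 13]
after L3 α=2/3: [406/3, 103, 59/3]
rounded: [135, 103, 20]

query (2,1) [L1,L2,L3] — begin 0,0,0
after L1 α=3/8: [537/8, 669/8, 63/2]
after L2 α=1/7: [2151/28, 2999/28, 342/7]
after L3 α=3/7: [3096/49, 8228/49, 6723/49]
= [63, 168, 137]

(3,0) stack=L1,L2,L3; from [0,0,0]:
L1 α=3/4: [369/2, 741/4, 273/4]
L2 α=5/7: [1469/7, 2031/14, 863/14]
L3 α=1/7: [8912/49, 6632/49, 4283/49]
= [182, 135, 87]


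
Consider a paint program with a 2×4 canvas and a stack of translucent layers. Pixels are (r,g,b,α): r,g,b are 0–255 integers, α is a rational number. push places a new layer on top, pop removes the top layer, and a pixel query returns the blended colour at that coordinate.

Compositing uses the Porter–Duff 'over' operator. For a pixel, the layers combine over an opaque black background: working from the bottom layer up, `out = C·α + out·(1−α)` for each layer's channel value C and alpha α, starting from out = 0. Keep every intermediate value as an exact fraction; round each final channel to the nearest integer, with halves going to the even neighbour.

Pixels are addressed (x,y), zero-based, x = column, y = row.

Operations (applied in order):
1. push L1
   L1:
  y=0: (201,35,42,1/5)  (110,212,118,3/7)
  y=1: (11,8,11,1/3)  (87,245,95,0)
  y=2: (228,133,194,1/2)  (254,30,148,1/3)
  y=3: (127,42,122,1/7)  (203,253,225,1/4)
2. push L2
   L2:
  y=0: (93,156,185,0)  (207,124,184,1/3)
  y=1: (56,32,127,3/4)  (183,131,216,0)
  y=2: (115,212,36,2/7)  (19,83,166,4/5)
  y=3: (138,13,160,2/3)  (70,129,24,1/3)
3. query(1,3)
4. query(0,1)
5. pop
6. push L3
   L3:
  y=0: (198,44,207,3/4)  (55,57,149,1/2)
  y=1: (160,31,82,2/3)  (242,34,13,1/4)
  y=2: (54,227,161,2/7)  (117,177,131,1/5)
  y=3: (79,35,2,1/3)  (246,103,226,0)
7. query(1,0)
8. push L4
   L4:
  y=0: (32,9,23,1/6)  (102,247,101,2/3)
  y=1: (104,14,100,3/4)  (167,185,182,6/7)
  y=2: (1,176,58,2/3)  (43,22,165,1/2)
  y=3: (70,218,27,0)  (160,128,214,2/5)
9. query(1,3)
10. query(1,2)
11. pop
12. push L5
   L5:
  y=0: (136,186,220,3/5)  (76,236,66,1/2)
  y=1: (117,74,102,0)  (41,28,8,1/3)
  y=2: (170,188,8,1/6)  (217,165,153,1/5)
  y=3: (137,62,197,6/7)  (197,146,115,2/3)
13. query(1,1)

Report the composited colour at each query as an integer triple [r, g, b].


at x=1,y=3 over L1,L2:
+L1 (α=1/4) → [203/4, 253/4, 225/4]
+L2 (α=1/3) → [343/6, 511/6, 91/2]
= [57, 85, 46]

(0,1) stack=L1,L2; from [0,0,0]:
L1 α=1/3: [11/3, 8/3, 11/3]
L2 α=3/4: [515/12, 74/3, 577/6]
= [43, 25, 96]

query (1,0) [L1,L3] — begin 0,0,0
L1 α=3/7: [330/7, 636/7, 354/7]
L3 α=1/2: [715/14, 1035/14, 1397/14]
= [51, 74, 100]

query (1,3) [L1,L3,L4] — begin 0,0,0
L1 α=1/4: [203/4, 253/4, 225/4]
L3 α=0: [203/4, 253/4, 225/4]
L4 α=2/5: [1889/20, 1783/20, 2387/20]
rounded: [94, 89, 119]

(1,2) stack=L1,L3,L4; from [0,0,0]:
after L1 α=1/3: [254/3, 10, 148/3]
after L3 α=1/5: [1367/15, 217/5, 197/3]
after L4 α=1/2: [1006/15, 327/10, 346/3]
→ [67, 33, 115]

(1,1) stack=L1,L3,L5; from [0,0,0]:
after L1 α=0: [0, 0, 0]
after L3 α=1/4: [121/2, 17/2, 13/4]
after L5 α=1/3: [54, 15, 29/6]
rounded: [54, 15, 5]


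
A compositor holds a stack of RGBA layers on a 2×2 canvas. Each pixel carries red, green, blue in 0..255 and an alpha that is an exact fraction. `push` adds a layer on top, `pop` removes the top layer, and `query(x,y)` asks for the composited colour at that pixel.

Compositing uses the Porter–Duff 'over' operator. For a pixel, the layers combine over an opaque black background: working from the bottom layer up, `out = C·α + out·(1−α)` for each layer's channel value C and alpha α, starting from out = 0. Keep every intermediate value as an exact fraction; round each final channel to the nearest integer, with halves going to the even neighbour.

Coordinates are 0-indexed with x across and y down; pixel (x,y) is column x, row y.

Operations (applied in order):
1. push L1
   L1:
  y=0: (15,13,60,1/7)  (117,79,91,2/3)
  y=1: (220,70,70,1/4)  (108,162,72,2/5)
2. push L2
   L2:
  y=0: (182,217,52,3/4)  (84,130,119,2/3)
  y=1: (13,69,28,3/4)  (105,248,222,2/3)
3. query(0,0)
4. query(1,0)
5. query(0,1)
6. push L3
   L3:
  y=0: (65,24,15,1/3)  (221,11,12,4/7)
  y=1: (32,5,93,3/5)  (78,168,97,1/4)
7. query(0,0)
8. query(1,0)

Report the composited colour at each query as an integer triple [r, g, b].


query (0,0) [L1,L2] — begin 0,0,0
L1 α=1/7: [15/7, 13/7, 60/7]
L2 α=3/4: [3837/28, 2285/14, 288/7]
= [137, 163, 41]

(1,0) stack=L1,L2; from [0,0,0]:
L1 α=2/3: [78, 158/3, 182/3]
L2 α=2/3: [82, 938/9, 896/9]
→ [82, 104, 100]

(0,1) stack=L1,L2; from [0,0,0]:
L1 α=1/4: [55, 35/2, 35/2]
L2 α=3/4: [47/2, 449/8, 203/8]
rounded: [24, 56, 25]

query (0,0) [L1,L2,L3] — begin 0,0,0
+L1 (α=1/7) → [15/7, 13/7, 60/7]
+L2 (α=3/4) → [3837/28, 2285/14, 288/7]
+L3 (α=1/3) → [4747/42, 2453/21, 227/7]
→ [113, 117, 32]

(1,0) stack=L1,L2,L3; from [0,0,0]:
+L1 (α=2/3) → [78, 158/3, 182/3]
+L2 (α=2/3) → [82, 938/9, 896/9]
+L3 (α=4/7) → [1130/7, 1070/21, 1040/21]
= [161, 51, 50]
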